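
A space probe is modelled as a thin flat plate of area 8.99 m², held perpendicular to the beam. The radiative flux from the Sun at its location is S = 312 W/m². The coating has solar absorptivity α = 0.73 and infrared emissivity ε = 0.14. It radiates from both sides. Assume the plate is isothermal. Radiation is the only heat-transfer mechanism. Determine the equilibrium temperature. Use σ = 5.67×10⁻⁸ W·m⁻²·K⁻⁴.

T ≈ 346 K

At equilibrium, absorbed power = emitted power.
Absorbing cross-section = A = 8.990 m²; emitting surface = 2A = 17.98 m² (ratio 2).
αS·A_cross = εσ·A_surf·T⁴  ⇒  T⁴ = αS/(ε·2σ).
T⁴ = 0.730·312/(0.14·2·5.67×10⁻⁸) = 1.435×10¹⁰ K⁴.
T = (1.435×10¹⁰)^(1/4).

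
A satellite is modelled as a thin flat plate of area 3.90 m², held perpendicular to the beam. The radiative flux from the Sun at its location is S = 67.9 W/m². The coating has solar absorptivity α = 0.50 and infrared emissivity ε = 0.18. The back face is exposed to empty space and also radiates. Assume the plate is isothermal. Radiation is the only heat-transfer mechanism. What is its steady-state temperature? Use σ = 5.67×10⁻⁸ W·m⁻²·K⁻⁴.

T ≈ 202 K

At equilibrium, absorbed power = emitted power.
Absorbing cross-section = A = 3.900 m²; emitting surface = 2A = 7.800 m² (ratio 2).
αS·A_cross = εσ·A_surf·T⁴  ⇒  T⁴ = αS/(ε·2σ).
T⁴ = 0.500·67.9/(0.18·2·5.67×10⁻⁸) = 1.663×10⁹ K⁴.
T = (1.663×10⁹)^(1/4).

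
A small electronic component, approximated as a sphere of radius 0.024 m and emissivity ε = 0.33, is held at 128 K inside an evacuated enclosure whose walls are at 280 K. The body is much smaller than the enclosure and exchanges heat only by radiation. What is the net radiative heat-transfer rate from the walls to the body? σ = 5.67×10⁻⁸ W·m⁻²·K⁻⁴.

P_net ≈ 0.796 W

For a small grey body in a large enclosure: P_net = εσA(T_body⁴ − T_wall⁴).
A = 4πr² = 0.007238 m²; T_body⁴ − T_wall⁴ = 2.684×10⁸ − 6.147×10⁹ = -5.878×10⁹ K⁴.
|P_net| = 0.33·5.67×10⁻⁸·0.007238·5.878×10⁹.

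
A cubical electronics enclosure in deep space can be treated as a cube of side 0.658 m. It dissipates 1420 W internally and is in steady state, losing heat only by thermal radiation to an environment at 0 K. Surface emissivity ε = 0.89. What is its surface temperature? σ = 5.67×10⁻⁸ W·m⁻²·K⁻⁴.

T ≈ 323 K

Steady state: internal power = radiated power, P = εσA T⁴.
Radiating area A = 6L² = 2.598 m².
T⁴ = P/(εσA) = 1420/(0.89·5.67×10⁻⁸·2.598) = 1.083×10¹⁰ K⁴.
T = (1.083×10¹⁰)^(1/4).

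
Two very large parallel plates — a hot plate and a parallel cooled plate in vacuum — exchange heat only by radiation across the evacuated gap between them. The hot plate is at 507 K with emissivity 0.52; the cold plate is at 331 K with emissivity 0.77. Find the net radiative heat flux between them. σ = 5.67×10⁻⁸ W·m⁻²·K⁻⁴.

For two infinite grey parallel plates, q = σ(T₁⁴ − T₂⁴)/(1/ε₁ + 1/ε₂ − 1).
T₁⁴ − T₂⁴ = 6.607×10¹⁰ − 1.200×10¹⁰ = 5.407×10¹⁰ K⁴.
1/ε₁ + 1/ε₂ − 1 = 1.923 + 1.299 − 1 = 2.222.
q = 5.67×10⁻⁸ × 5.407×10¹⁰ / 2.222.

q ≈ 1380 W/m²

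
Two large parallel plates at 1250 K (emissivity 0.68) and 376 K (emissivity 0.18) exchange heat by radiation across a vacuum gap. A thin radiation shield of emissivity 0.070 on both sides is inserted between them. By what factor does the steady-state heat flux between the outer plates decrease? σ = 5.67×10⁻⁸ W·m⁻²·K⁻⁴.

Without shield: q₀ = σΔ(T⁴)/(1/ε₁+1/ε₂−1) with denominator 6.026.
With shield the two gaps are in series; the resistances add: (1/ε₁+1/ε_s−1)+(1/ε_s+1/ε₂−1) = 14.76+18.84 = 33.60.
Heat-flux ratio q₀/q = 33.60/6.026.

factor ≈ 5.58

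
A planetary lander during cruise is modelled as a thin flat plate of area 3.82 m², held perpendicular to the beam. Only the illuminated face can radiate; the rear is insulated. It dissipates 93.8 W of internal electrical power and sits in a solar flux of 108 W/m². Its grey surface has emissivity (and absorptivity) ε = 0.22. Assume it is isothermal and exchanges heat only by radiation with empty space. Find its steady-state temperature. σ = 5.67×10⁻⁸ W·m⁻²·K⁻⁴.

At steady state, absorbed solar power + internal power = radiated power.
Absorbed: α·S·A_cross = 0.22·108·3.820 = 90.76 W (cross-section A).
Total input = 90.76 + 93.8 = 184.6 W.
Radiated: εσ·A_surf·T⁴ with A_surf = A = 3.820 m².
T⁴ = 184.6/(0.22·5.67×10⁻⁸·3.820) = 3.873×10⁹ K⁴.

T ≈ 249 K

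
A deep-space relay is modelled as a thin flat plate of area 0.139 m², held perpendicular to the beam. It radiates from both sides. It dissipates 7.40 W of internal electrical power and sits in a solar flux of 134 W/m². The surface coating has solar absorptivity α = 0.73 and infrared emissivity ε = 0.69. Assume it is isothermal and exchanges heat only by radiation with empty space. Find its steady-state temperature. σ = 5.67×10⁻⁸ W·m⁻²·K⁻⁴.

T ≈ 210 K

At steady state, absorbed solar power + internal power = radiated power.
Absorbed: α·S·A_cross = 0.73·134·0.1390 = 13.60 W (cross-section A).
Total input = 13.60 + 7.40 = 21.00 W.
Radiated: εσ·A_surf·T⁴ with A_surf = 2A = 0.2780 m².
T⁴ = 21.00/(0.69·5.67×10⁻⁸·0.2780) = 1.931×10⁹ K⁴.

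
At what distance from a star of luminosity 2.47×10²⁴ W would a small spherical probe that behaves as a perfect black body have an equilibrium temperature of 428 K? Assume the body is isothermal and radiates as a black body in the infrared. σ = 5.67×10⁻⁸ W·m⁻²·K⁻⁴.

For an isothermal black-emitting sphere, (1−a)S·πr² = σ·4πr²·T⁴ ⇒ S = 4σT⁴/(1−a).
S = 4·5.67×10⁻⁸·(428)⁴/1.00 = 7611 W/m².
Flux falls as S = L/(4πd²), so d = √(L/(4πS)) = √(2.47×10²⁴/(4π·7611)).

d ≈ 5.08×10⁹ m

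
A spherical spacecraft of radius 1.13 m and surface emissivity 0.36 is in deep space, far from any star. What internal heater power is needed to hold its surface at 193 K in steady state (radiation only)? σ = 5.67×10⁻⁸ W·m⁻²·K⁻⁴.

P = εσ·4πr²·T⁴.
4πr² = 16.05 m²; T⁴ = 1.387×10⁹ K⁴.
P = 0.36·5.67×10⁻⁸·16.05·1.387×10⁹.

P ≈ 454 W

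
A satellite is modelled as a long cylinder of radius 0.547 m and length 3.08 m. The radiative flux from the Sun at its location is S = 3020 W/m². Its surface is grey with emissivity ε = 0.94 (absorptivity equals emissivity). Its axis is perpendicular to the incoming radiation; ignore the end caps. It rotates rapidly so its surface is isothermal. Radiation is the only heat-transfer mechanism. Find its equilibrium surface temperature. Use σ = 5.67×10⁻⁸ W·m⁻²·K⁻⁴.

T ≈ 361 K

At equilibrium, absorbed power = emitted power.
Absorbing cross-section = 2rL = 3.370 m²; emitting surface = 2πrL = 10.59 m² (ratio π).
εS·A_cross = εσ·A_surf·T⁴  ⇒  T⁴ = S/(πσ)   (ε cancels).
T⁴ = 3020/(π·5.67×10⁻⁸) = 1.695×10¹⁰ K⁴.
T = (1.695×10¹⁰)^(1/4).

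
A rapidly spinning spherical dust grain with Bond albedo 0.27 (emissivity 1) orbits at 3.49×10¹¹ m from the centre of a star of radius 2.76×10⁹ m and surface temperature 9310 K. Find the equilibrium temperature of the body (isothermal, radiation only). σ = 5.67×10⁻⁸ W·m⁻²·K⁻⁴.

T ≈ 541 K

The star's surface emits σT_*⁴; at distance d the flux is S = σT_*⁴(R_*/d)².
S = 5.67×10⁻⁸·(9310)⁴·(2.76×10⁹/3.49×10¹¹)² = 26640 W/m².
For an isothermal sphere T⁴ = (1−a)S/(4σ) = 8.575×10¹⁰ K⁴.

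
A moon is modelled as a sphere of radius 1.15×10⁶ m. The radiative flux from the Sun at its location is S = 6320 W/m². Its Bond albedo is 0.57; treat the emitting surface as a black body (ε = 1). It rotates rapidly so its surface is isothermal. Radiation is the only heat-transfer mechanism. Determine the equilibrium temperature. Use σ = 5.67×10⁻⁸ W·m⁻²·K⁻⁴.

T ≈ 331 K

At equilibrium, absorbed power = emitted power.
Absorbing cross-section = πr² = 4.155×10¹² m²; emitting surface = 4πr² = 1.662×10¹³ m² (ratio 4).
(1−a)S·A_cross = εσ·A_surf·T⁴  ⇒  T⁴ = (1−a)S/(4σ).
T⁴ = 0.430·6320/(4·5.67×10⁻⁸) = 1.198×10¹⁰ K⁴.
T = (1.198×10¹⁰)^(1/4).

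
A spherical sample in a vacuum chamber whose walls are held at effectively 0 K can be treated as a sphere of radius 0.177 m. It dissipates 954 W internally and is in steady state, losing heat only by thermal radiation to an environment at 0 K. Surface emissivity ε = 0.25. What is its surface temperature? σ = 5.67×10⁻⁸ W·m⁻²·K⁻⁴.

Steady state: internal power = radiated power, P = εσA T⁴.
Radiating area A = 4πr² = 0.3937 m².
T⁴ = P/(εσA) = 954/(0.25·5.67×10⁻⁸·0.3937) = 1.709×10¹¹ K⁴.
T = (1.709×10¹¹)^(1/4).

T ≈ 643 K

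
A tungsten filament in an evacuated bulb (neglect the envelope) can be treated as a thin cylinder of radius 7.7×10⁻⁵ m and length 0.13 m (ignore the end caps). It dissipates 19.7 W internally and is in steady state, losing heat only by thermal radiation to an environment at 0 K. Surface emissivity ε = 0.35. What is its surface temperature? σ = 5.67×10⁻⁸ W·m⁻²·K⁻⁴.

T ≈ 1990 K

Steady state: internal power = radiated power, P = εσA T⁴.
Radiating area A = 2πrL = 6.289×10⁻⁵ m².
T⁴ = P/(εσA) = 19.7/(0.35·5.67×10⁻⁸·6.289×10⁻⁵) = 1.578×10¹³ K⁴.
T = (1.578×10¹³)^(1/4).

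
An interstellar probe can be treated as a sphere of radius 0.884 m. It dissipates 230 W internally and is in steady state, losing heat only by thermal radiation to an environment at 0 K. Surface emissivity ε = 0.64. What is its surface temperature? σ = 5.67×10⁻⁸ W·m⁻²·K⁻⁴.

Steady state: internal power = radiated power, P = εσA T⁴.
Radiating area A = 4πr² = 9.820 m².
T⁴ = P/(εσA) = 230/(0.64·5.67×10⁻⁸·9.820) = 6.454×10⁸ K⁴.
T = (6.454×10⁸)^(1/4).

T ≈ 159 K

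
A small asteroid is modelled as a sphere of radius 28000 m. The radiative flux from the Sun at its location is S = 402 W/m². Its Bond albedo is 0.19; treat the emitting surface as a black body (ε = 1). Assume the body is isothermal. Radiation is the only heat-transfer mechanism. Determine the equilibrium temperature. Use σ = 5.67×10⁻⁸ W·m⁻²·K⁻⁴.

T ≈ 195 K

At equilibrium, absorbed power = emitted power.
Absorbing cross-section = πr² = 2.463×10⁹ m²; emitting surface = 4πr² = 9.852×10⁹ m² (ratio 4).
(1−a)S·A_cross = εσ·A_surf·T⁴  ⇒  T⁴ = (1−a)S/(4σ).
T⁴ = 0.810·402/(4·5.67×10⁻⁸) = 1.436×10⁹ K⁴.
T = (1.436×10⁹)^(1/4).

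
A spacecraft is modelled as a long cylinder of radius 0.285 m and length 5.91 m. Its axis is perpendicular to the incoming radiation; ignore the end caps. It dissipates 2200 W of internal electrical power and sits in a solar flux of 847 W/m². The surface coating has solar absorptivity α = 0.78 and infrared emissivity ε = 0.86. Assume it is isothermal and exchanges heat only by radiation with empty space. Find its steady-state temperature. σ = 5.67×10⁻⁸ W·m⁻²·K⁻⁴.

T ≈ 304 K

At steady state, absorbed solar power + internal power = radiated power.
Absorbed: α·S·A_cross = 0.78·847·3.369 = 2226 W (cross-section 2rL).
Total input = 2226 + 2200 = 4426 W.
Radiated: εσ·A_surf·T⁴ with A_surf = 2πrL = 10.58 m².
T⁴ = 4426/(0.86·5.67×10⁻⁸·10.58) = 8.576×10⁹ K⁴.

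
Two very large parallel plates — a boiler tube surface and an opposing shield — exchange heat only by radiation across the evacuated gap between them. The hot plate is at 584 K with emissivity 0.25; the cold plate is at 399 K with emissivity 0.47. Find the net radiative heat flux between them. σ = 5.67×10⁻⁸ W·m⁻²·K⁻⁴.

q ≈ 1010 W/m²

For two infinite grey parallel plates, q = σ(T₁⁴ − T₂⁴)/(1/ε₁ + 1/ε₂ − 1).
T₁⁴ − T₂⁴ = 1.163×10¹¹ − 2.534×10¹⁰ = 9.097×10¹⁰ K⁴.
1/ε₁ + 1/ε₂ − 1 = 4.000 + 2.128 − 1 = 5.128.
q = 5.67×10⁻⁸ × 9.097×10¹⁰ / 5.128.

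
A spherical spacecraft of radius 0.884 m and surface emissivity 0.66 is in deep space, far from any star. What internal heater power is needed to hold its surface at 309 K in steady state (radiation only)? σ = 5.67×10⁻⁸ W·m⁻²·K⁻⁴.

P ≈ 3350 W

P = εσ·4πr²·T⁴.
4πr² = 9.820 m²; T⁴ = 9.117×10⁹ K⁴.
P = 0.66·5.67×10⁻⁸·9.820·9.117×10⁹.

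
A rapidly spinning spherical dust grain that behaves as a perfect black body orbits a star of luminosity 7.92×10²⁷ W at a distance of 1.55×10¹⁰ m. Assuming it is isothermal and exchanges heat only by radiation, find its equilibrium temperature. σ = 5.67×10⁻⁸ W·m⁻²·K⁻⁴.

First find the stellar flux at distance d: S = L/(4πd²) = 7.92×10²⁷/(4π·(1.55×10¹⁰)²) = 2.623×10⁶ W/m².
For an isothermal sphere, absorbed (1−a)S·πr² = emitted σ·4πr²·T⁴, so T⁴ = (1−a)S/(4σ).
T⁴ = 1.00·2.623×10⁶/(4·5.67×10⁻⁸) = 1.157×10¹³ K⁴.

T ≈ 1840 K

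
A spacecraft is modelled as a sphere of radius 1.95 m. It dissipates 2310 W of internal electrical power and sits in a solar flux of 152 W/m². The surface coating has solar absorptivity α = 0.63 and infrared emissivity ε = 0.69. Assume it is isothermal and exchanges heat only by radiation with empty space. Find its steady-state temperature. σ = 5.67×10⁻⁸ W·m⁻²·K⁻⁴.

At steady state, absorbed solar power + internal power = radiated power.
Absorbed: α·S·A_cross = 0.63·152·11.95 = 1144 W (cross-section πr²).
Total input = 1144 + 2310 = 3454 W.
Radiated: εσ·A_surf·T⁴ with A_surf = 4πr² = 47.78 m².
T⁴ = 3454/(0.69·5.67×10⁻⁸·47.78) = 1.848×10⁹ K⁴.

T ≈ 207 K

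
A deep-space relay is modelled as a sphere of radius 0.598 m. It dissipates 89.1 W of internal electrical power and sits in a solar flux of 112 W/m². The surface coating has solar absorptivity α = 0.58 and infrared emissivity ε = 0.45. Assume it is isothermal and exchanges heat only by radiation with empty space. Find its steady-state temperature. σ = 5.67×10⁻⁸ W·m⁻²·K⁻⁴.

T ≈ 194 K

At steady state, absorbed solar power + internal power = radiated power.
Absorbed: α·S·A_cross = 0.58·112·1.123 = 72.98 W (cross-section πr²).
Total input = 72.98 + 89.1 = 162.1 W.
Radiated: εσ·A_surf·T⁴ with A_surf = 4πr² = 4.494 m².
T⁴ = 162.1/(0.45·5.67×10⁻⁸·4.494) = 1.414×10⁹ K⁴.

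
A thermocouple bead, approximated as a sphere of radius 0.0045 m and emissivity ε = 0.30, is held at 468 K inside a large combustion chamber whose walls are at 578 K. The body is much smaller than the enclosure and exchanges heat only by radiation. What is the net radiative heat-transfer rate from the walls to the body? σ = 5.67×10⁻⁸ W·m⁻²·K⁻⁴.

P_net ≈ 0.275 W

For a small grey body in a large enclosure: P_net = εσA(T_body⁴ − T_wall⁴).
A = 4πr² = 2.545×10⁻⁴ m²; T_body⁴ − T_wall⁴ = 4.797×10¹⁰ − 1.116×10¹¹ = -6.364×10¹⁰ K⁴.
|P_net| = 0.30·5.67×10⁻⁸·2.545×10⁻⁴·6.364×10¹⁰.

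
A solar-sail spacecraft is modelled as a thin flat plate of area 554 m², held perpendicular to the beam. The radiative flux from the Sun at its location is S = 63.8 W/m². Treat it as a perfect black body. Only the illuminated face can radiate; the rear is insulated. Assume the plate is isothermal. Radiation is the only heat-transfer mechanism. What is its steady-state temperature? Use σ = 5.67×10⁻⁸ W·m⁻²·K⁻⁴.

T ≈ 183 K

At equilibrium, absorbed power = emitted power.
Absorbing cross-section = A = 554.0 m²; emitting surface = A = 554.0 m² (ratio 1).
S·A_cross = εσ·A_surf·T⁴  ⇒  T⁴ = S/(1σ).
T⁴ = 1.00·63.8/(1·5.67×10⁻⁸) = 1.125×10⁹ K⁴.
T = (1.125×10⁹)^(1/4).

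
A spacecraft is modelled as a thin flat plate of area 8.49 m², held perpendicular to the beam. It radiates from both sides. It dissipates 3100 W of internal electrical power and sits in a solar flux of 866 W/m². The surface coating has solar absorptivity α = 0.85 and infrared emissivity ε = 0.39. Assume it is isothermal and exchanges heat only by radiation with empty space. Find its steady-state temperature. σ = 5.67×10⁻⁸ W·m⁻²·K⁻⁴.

At steady state, absorbed solar power + internal power = radiated power.
Absorbed: α·S·A_cross = 0.85·866·8.490 = 6249 W (cross-section A).
Total input = 6249 + 3100 = 9349 W.
Radiated: εσ·A_surf·T⁴ with A_surf = 2A = 16.98 m².
T⁴ = 9349/(0.39·5.67×10⁻⁸·16.98) = 2.490×10¹⁰ K⁴.

T ≈ 397 K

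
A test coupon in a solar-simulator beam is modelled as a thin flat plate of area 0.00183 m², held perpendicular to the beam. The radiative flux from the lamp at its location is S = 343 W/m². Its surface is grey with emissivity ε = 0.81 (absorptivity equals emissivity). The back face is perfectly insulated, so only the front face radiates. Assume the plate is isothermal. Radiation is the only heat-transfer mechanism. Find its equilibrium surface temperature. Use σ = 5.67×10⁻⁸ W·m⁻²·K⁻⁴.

T ≈ 279 K

At equilibrium, absorbed power = emitted power.
Absorbing cross-section = A = 0.001830 m²; emitting surface = A = 0.001830 m² (ratio 1).
εS·A_cross = εσ·A_surf·T⁴  ⇒  T⁴ = S/(1σ)   (ε cancels).
T⁴ = 343/(1·5.67×10⁻⁸) = 6.049×10⁹ K⁴.
T = (6.049×10⁹)^(1/4).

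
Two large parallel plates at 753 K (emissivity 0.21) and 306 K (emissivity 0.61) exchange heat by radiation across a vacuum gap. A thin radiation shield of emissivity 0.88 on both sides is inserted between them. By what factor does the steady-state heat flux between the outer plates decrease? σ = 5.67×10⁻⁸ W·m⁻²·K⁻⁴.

Without shield: q₀ = σΔ(T⁴)/(1/ε₁+1/ε₂−1) with denominator 5.401.
With shield the two gaps are in series; the resistances add: (1/ε₁+1/ε_s−1)+(1/ε_s+1/ε₂−1) = 4.898+1.776 = 6.674.
Heat-flux ratio q₀/q = 6.674/5.401.

factor ≈ 1.24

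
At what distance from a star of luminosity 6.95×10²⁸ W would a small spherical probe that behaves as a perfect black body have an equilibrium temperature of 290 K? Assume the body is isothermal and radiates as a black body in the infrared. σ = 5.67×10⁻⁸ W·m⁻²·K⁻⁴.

For an isothermal black-emitting sphere, (1−a)S·πr² = σ·4πr²·T⁴ ⇒ S = 4σT⁴/(1−a).
S = 4·5.67×10⁻⁸·(290)⁴/1.00 = 1604 W/m².
Flux falls as S = L/(4πd²), so d = √(L/(4πS)) = √(6.95×10²⁸/(4π·1604)).

d ≈ 1.86×10¹² m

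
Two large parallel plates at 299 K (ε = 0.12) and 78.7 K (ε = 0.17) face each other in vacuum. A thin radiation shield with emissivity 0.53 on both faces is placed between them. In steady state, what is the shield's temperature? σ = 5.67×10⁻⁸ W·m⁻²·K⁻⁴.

In steady state the net flux on the hot side equals that on the cold side.
σ(T₁⁴−T_s⁴)/D₁ = σ(T_s⁴−T₂⁴)/D₂, with D₁ = 1/ε₁+1/ε_s−1 = 9.220, D₂ = 1/ε_s+1/ε₂−1 = 6.769.
Solve for T_s⁴: T_s⁴ = (D₂·T₁⁴ + D₁·T₂⁴)/(D₁+D₂) = 3.406×10⁹ K⁴.

T_s ≈ 242 K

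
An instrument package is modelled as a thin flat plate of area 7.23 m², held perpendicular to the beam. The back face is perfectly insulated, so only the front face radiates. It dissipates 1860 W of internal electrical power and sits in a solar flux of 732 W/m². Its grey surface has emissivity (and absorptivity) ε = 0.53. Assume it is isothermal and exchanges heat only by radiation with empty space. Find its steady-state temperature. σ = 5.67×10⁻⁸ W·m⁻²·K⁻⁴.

T ≈ 383 K

At steady state, absorbed solar power + internal power = radiated power.
Absorbed: α·S·A_cross = 0.53·732·7.230 = 2805 W (cross-section A).
Total input = 2805 + 1860 = 4665 W.
Radiated: εσ·A_surf·T⁴ with A_surf = A = 7.230 m².
T⁴ = 4665/(0.53·5.67×10⁻⁸·7.230) = 2.147×10¹⁰ K⁴.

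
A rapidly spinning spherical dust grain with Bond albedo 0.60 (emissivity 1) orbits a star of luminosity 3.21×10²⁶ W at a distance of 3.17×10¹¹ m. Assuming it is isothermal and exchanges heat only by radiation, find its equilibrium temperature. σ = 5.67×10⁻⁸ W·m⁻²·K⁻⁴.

T ≈ 146 K

First find the stellar flux at distance d: S = L/(4πd²) = 3.21×10²⁶/(4π·(3.17×10¹¹)²) = 254.2 W/m².
For an isothermal sphere, absorbed (1−a)S·πr² = emitted σ·4πr²·T⁴, so T⁴ = (1−a)S/(4σ).
T⁴ = 0.400·254.2/(4·5.67×10⁻⁸) = 4.483×10⁸ K⁴.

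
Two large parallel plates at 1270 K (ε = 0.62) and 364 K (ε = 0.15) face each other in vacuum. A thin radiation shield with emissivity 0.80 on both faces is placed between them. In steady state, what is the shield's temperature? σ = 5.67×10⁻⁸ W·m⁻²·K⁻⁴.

In steady state the net flux on the hot side equals that on the cold side.
σ(T₁⁴−T_s⁴)/D₁ = σ(T_s⁴−T₂⁴)/D₂, with D₁ = 1/ε₁+1/ε_s−1 = 1.863, D₂ = 1/ε_s+1/ε₂−1 = 6.917.
Solve for T_s⁴: T_s⁴ = (D₂·T₁⁴ + D₁·T₂⁴)/(D₁+D₂) = 2.053×10¹² K⁴.

T_s ≈ 1200 K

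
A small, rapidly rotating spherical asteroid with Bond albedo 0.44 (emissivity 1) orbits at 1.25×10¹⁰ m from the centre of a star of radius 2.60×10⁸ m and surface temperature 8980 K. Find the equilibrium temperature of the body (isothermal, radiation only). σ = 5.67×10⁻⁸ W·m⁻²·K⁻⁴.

T ≈ 792 K

The star's surface emits σT_*⁴; at distance d the flux is S = σT_*⁴(R_*/d)².
S = 5.67×10⁻⁸·(8980)⁴·(2.60×10⁸/1.25×10¹⁰)² = 1.595×10⁵ W/m².
For an isothermal sphere T⁴ = (1−a)S/(4σ) = 3.939×10¹¹ K⁴.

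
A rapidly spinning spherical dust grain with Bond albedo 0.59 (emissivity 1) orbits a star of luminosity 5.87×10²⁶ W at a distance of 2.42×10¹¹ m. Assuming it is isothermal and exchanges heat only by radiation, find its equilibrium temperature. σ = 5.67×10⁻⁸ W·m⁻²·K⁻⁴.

T ≈ 195 K

First find the stellar flux at distance d: S = L/(4πd²) = 5.87×10²⁶/(4π·(2.42×10¹¹)²) = 797.6 W/m².
For an isothermal sphere, absorbed (1−a)S·πr² = emitted σ·4πr²·T⁴, so T⁴ = (1−a)S/(4σ).
T⁴ = 0.410·797.6/(4·5.67×10⁻⁸) = 1.442×10⁹ K⁴.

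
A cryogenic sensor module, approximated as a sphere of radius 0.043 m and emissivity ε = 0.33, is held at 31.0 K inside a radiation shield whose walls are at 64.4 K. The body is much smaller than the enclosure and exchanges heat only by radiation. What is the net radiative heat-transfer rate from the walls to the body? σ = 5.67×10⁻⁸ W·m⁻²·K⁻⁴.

P_net ≈ 0.00708 W

For a small grey body in a large enclosure: P_net = εσA(T_body⁴ − T_wall⁴).
A = 4πr² = 0.02324 m²; T_body⁴ − T_wall⁴ = 9.235×10⁵ − 1.720×10⁷ = -1.628×10⁷ K⁴.
|P_net| = 0.33·5.67×10⁻⁸·0.02324·1.628×10⁷.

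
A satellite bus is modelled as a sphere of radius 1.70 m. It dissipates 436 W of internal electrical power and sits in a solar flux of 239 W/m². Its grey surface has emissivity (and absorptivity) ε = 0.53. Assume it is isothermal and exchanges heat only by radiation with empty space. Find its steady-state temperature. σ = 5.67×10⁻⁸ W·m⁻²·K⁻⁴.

T ≈ 195 K

At steady state, absorbed solar power + internal power = radiated power.
Absorbed: α·S·A_cross = 0.53·239·9.079 = 1150 W (cross-section πr²).
Total input = 1150 + 436 = 1586 W.
Radiated: εσ·A_surf·T⁴ with A_surf = 4πr² = 36.32 m².
T⁴ = 1586/(0.53·5.67×10⁻⁸·36.32) = 1.453×10⁹ K⁴.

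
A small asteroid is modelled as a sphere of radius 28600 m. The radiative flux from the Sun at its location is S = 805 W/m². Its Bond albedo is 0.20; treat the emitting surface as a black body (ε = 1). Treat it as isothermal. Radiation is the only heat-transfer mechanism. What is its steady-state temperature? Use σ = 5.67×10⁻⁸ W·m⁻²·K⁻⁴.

T ≈ 231 K

At equilibrium, absorbed power = emitted power.
Absorbing cross-section = πr² = 2.570×10⁹ m²; emitting surface = 4πr² = 1.028×10¹⁰ m² (ratio 4).
(1−a)S·A_cross = εσ·A_surf·T⁴  ⇒  T⁴ = (1−a)S/(4σ).
T⁴ = 0.800·805/(4·5.67×10⁻⁸) = 2.840×10⁹ K⁴.
T = (2.840×10⁹)^(1/4).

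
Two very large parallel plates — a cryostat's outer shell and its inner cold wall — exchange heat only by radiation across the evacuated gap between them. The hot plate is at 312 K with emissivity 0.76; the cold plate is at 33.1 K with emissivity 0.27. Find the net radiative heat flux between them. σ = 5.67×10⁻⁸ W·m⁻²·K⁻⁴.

For two infinite grey parallel plates, q = σ(T₁⁴ − T₂⁴)/(1/ε₁ + 1/ε₂ − 1).
T₁⁴ − T₂⁴ = 9.476×10⁹ − 1.200×10⁶ = 9.475×10⁹ K⁴.
1/ε₁ + 1/ε₂ − 1 = 1.316 + 3.704 − 1 = 4.019.
q = 5.67×10⁻⁸ × 9.475×10⁹ / 4.019.

q ≈ 134 W/m²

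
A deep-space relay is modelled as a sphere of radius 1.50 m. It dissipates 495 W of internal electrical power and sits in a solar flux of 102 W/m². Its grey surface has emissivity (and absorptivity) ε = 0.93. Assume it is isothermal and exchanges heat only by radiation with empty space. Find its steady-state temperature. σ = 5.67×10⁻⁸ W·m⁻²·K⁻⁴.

At steady state, absorbed solar power + internal power = radiated power.
Absorbed: α·S·A_cross = 0.93·102·7.069 = 670.5 W (cross-section πr²).
Total input = 670.5 + 495 = 1166 W.
Radiated: εσ·A_surf·T⁴ with A_surf = 4πr² = 28.27 m².
T⁴ = 1166/(0.93·5.67×10⁻⁸·28.27) = 7.817×10⁸ K⁴.

T ≈ 167 K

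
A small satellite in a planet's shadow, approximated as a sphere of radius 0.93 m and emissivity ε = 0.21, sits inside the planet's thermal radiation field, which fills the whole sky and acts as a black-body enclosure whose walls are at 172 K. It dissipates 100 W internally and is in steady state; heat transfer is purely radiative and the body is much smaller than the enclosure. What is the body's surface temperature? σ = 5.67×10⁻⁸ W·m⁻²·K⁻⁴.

T ≈ 201 K

For a small grey body in a large enclosure, net radiated power = εσA(T⁴ − T_w⁴).
Steady state: P = εσA(T⁴ − T_w⁴) with A = 4πr² = 10.87 m².
T⁴ = P/(εσA) + T_w⁴ = 100/(0.21·5.67×10⁻⁸·10.87) + (172)⁴
    = 7.727×10⁸ + 8.752×10⁸ = 1.648×10⁹ K⁴.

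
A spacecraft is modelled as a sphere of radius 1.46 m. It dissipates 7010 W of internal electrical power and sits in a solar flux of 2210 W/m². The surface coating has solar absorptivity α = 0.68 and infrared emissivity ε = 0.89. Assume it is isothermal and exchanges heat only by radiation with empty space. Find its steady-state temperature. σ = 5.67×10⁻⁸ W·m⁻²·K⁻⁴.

At steady state, absorbed solar power + internal power = radiated power.
Absorbed: α·S·A_cross = 0.68·2210·6.697 = 10060 W (cross-section πr²).
Total input = 10060 + 7010 = 17070 W.
Radiated: εσ·A_surf·T⁴ with A_surf = 4πr² = 26.79 m².
T⁴ = 17070/(0.89·5.67×10⁻⁸·26.79) = 1.263×10¹⁰ K⁴.

T ≈ 335 K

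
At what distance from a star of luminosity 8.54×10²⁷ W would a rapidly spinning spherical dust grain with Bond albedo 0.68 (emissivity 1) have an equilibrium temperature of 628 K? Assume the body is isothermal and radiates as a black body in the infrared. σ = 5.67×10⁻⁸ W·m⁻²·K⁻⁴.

d ≈ 7.85×10¹⁰ m

For an isothermal black-emitting sphere, (1−a)S·πr² = σ·4πr²·T⁴ ⇒ S = 4σT⁴/(1−a).
S = 4·5.67×10⁻⁸·(628)⁴/0.320 = 1.102×10⁵ W/m².
Flux falls as S = L/(4πd²), so d = √(L/(4πS)) = √(8.54×10²⁷/(4π·1.102×10⁵)).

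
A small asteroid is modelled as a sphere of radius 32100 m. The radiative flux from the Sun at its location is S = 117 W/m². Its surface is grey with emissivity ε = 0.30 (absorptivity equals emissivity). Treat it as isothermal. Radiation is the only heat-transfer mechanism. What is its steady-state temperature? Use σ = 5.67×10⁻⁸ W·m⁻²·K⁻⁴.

T ≈ 151 K

At equilibrium, absorbed power = emitted power.
Absorbing cross-section = πr² = 3.237×10⁹ m²; emitting surface = 4πr² = 1.295×10¹⁰ m² (ratio 4).
εS·A_cross = εσ·A_surf·T⁴  ⇒  T⁴ = S/(4σ)   (ε cancels).
T⁴ = 117/(4·5.67×10⁻⁸) = 5.159×10⁸ K⁴.
T = (5.159×10⁸)^(1/4).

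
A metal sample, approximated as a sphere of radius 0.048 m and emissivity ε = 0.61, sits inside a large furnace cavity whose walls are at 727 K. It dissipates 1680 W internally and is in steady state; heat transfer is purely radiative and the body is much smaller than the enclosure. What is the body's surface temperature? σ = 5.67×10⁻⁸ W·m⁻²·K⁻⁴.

T ≈ 1180 K

For a small grey body in a large enclosure, net radiated power = εσA(T⁴ − T_w⁴).
Steady state: P = εσA(T⁴ − T_w⁴) with A = 4πr² = 0.02895 m².
T⁴ = P/(εσA) + T_w⁴ = 1680/(0.61·5.67×10⁻⁸·0.02895) + (727)⁴
    = 1.678×10¹² + 2.793×10¹¹ = 1.957×10¹² K⁴.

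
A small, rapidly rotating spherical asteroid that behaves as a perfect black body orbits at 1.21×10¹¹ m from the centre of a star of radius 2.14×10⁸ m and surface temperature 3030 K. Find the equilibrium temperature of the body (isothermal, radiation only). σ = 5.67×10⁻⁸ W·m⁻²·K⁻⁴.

T ≈ 90.1 K

The star's surface emits σT_*⁴; at distance d the flux is S = σT_*⁴(R_*/d)².
S = 5.67×10⁻⁸·(3030)⁴·(2.14×10⁸/1.21×10¹¹)² = 14.95 W/m².
For an isothermal sphere T⁴ = (1−a)S/(4σ) = 6.591×10⁷ K⁴.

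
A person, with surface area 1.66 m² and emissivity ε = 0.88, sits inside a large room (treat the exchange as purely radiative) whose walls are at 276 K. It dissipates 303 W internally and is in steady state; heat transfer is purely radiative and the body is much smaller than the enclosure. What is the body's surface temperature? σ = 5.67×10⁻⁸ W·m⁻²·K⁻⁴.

For a small grey body in a large enclosure, net radiated power = εσA(T⁴ − T_w⁴).
Steady state: P = εσA(T⁴ − T_w⁴) with A = 1.66 m².
T⁴ = P/(εσA) + T_w⁴ = 303/(0.88·5.67×10⁻⁸·1.660) + (276)⁴
    = 3.658×10⁹ + 5.803×10⁹ = 9.461×10⁹ K⁴.

T ≈ 312 K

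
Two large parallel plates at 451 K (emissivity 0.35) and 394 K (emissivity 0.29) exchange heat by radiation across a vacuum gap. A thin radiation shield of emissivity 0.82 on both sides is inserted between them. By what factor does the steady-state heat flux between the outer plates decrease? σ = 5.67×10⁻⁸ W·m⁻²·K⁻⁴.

Without shield: q₀ = σΔ(T⁴)/(1/ε₁+1/ε₂−1) with denominator 5.305.
With shield the two gaps are in series; the resistances add: (1/ε₁+1/ε_s−1)+(1/ε_s+1/ε₂−1) = 3.077+3.668 = 6.744.
Heat-flux ratio q₀/q = 6.744/5.305.

factor ≈ 1.27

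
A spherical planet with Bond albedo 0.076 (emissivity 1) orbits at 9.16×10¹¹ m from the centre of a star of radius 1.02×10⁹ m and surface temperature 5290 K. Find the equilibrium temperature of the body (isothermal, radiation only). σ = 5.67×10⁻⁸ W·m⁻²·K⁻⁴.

T ≈ 122 K

The star's surface emits σT_*⁴; at distance d the flux is S = σT_*⁴(R_*/d)².
S = 5.67×10⁻⁸·(5290)⁴·(1.02×10⁹/9.16×10¹¹)² = 55.06 W/m².
For an isothermal sphere T⁴ = (1−a)S/(4σ) = 2.243×10⁸ K⁴.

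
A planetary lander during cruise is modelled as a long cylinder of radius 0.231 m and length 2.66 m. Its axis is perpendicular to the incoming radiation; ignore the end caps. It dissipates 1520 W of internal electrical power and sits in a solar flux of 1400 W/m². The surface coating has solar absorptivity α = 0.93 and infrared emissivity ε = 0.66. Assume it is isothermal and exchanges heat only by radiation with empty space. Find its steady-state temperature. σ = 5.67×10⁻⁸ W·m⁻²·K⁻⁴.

T ≈ 383 K

At steady state, absorbed solar power + internal power = radiated power.
Absorbed: α·S·A_cross = 0.93·1400·1.229 = 1600 W (cross-section 2rL).
Total input = 1600 + 1520 = 3120 W.
Radiated: εσ·A_surf·T⁴ with A_surf = 2πrL = 3.861 m².
T⁴ = 3120/(0.66·5.67×10⁻⁸·3.861) = 2.160×10¹⁰ K⁴.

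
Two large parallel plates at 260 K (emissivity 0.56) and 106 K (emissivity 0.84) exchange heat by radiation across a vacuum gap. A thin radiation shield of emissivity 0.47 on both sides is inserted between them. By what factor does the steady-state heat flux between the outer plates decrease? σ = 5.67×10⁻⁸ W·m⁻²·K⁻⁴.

factor ≈ 2.65

Without shield: q₀ = σΔ(T⁴)/(1/ε₁+1/ε₂−1) with denominator 1.976.
With shield the two gaps are in series; the resistances add: (1/ε₁+1/ε_s−1)+(1/ε_s+1/ε₂−1) = 2.913+2.318 = 5.232.
Heat-flux ratio q₀/q = 5.232/1.976.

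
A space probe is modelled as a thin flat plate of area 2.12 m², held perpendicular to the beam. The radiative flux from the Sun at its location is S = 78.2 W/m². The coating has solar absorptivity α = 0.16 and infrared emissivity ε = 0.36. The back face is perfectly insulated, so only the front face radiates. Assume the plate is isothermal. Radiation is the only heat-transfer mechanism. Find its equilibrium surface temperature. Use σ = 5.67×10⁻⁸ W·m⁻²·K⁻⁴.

At equilibrium, absorbed power = emitted power.
Absorbing cross-section = A = 2.120 m²; emitting surface = A = 2.120 m² (ratio 1).
αS·A_cross = εσ·A_surf·T⁴  ⇒  T⁴ = αS/(ε·1σ).
T⁴ = 0.160·78.2/(0.36·1·5.67×10⁻⁸) = 6.130×10⁸ K⁴.
T = (6.130×10⁸)^(1/4).

T ≈ 157 K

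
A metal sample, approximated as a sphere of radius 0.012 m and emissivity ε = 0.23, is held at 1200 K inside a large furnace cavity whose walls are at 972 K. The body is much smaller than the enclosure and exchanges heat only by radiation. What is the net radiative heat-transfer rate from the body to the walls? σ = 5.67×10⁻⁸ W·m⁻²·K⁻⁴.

For a small grey body in a large enclosure: P_net = εσA(T_body⁴ − T_wall⁴).
A = 4πr² = 0.001810 m²; T_body⁴ − T_wall⁴ = 2.074×10¹² − 8.926×10¹¹ = 1.181×10¹² K⁴.
|P_net| = 0.23·5.67×10⁻⁸·0.001810·1.181×10¹².

P_net ≈ 27.9 W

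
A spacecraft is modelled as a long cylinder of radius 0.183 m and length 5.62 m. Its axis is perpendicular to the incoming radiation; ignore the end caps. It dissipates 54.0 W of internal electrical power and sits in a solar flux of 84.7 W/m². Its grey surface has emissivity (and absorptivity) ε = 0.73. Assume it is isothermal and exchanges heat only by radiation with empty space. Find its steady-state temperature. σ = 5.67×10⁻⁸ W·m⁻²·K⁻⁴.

T ≈ 161 K

At steady state, absorbed solar power + internal power = radiated power.
Absorbed: α·S·A_cross = 0.73·84.7·2.057 = 127.2 W (cross-section 2rL).
Total input = 127.2 + 54.0 = 181.2 W.
Radiated: εσ·A_surf·T⁴ with A_surf = 2πrL = 6.462 m².
T⁴ = 181.2/(0.73·5.67×10⁻⁸·6.462) = 6.774×10⁸ K⁴.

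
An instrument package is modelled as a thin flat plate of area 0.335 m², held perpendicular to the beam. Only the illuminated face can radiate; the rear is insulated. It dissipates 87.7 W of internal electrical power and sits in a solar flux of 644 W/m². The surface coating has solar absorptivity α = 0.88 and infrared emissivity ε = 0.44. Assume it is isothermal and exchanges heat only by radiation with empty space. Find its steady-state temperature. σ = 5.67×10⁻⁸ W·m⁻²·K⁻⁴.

T ≈ 427 K

At steady state, absorbed solar power + internal power = radiated power.
Absorbed: α·S·A_cross = 0.88·644·0.3350 = 189.9 W (cross-section A).
Total input = 189.9 + 87.7 = 277.6 W.
Radiated: εσ·A_surf·T⁴ with A_surf = A = 0.3350 m².
T⁴ = 277.6/(0.44·5.67×10⁻⁸·0.3350) = 3.321×10¹⁰ K⁴.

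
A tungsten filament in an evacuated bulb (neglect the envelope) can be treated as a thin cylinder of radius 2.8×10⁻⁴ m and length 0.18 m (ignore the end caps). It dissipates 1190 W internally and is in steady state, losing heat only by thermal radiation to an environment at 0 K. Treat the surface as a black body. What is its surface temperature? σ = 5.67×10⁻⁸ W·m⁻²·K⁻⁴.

T ≈ 2850 K

Steady state: internal power = radiated power, P = εσA T⁴.
Radiating area A = 2πrL = 3.167×10⁻⁴ m².
T⁴ = P/(εσA) = 1190/(1.0·5.67×10⁻⁸·3.167×10⁻⁴) = 6.628×10¹³ K⁴.
T = (6.628×10¹³)^(1/4).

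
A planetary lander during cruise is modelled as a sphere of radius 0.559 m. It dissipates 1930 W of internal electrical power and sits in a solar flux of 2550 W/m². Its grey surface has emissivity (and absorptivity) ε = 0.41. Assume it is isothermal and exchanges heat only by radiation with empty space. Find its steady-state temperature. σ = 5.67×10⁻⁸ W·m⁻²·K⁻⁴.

T ≈ 424 K

At steady state, absorbed solar power + internal power = radiated power.
Absorbed: α·S·A_cross = 0.41·2550·0.9817 = 1026 W (cross-section πr²).
Total input = 1026 + 1930 = 2956 W.
Radiated: εσ·A_surf·T⁴ with A_surf = 4πr² = 3.927 m².
T⁴ = 2956/(0.41·5.67×10⁻⁸·3.927) = 3.239×10¹⁰ K⁴.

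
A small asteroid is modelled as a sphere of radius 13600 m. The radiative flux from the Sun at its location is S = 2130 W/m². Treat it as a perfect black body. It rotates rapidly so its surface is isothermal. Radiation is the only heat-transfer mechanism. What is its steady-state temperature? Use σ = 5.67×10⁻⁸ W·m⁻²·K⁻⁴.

T ≈ 311 K

At equilibrium, absorbed power = emitted power.
Absorbing cross-section = πr² = 5.811×10⁸ m²; emitting surface = 4πr² = 2.324×10⁹ m² (ratio 4).
S·A_cross = εσ·A_surf·T⁴  ⇒  T⁴ = S/(4σ).
T⁴ = 1.00·2130/(4·5.67×10⁻⁸) = 9.392×10⁹ K⁴.
T = (9.392×10⁹)^(1/4).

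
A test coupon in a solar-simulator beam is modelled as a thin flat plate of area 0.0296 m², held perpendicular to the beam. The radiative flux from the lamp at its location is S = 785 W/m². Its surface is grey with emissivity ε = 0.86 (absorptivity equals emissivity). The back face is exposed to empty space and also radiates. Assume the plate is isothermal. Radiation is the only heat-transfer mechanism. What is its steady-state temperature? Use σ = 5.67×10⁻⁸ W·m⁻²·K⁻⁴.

T ≈ 288 K

At equilibrium, absorbed power = emitted power.
Absorbing cross-section = A = 0.02960 m²; emitting surface = 2A = 0.05920 m² (ratio 2).
εS·A_cross = εσ·A_surf·T⁴  ⇒  T⁴ = S/(2σ)   (ε cancels).
T⁴ = 785/(2·5.67×10⁻⁸) = 6.922×10⁹ K⁴.
T = (6.922×10⁹)^(1/4).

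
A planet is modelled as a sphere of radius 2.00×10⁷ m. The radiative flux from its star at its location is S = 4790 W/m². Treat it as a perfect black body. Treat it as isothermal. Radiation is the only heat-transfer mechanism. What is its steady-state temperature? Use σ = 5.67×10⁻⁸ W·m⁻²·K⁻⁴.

At equilibrium, absorbed power = emitted power.
Absorbing cross-section = πr² = 1.257×10¹⁵ m²; emitting surface = 4πr² = 5.027×10¹⁵ m² (ratio 4).
S·A_cross = εσ·A_surf·T⁴  ⇒  T⁴ = S/(4σ).
T⁴ = 1.00·4790/(4·5.67×10⁻⁸) = 2.112×10¹⁰ K⁴.
T = (2.112×10¹⁰)^(1/4).

T ≈ 381 K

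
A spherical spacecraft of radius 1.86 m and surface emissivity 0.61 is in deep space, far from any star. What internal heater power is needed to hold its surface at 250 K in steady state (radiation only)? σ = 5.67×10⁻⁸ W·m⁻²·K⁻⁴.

P = εσ·4πr²·T⁴.
4πr² = 43.47 m²; T⁴ = 3.906×10⁹ K⁴.
P = 0.61·5.67×10⁻⁸·43.47·3.906×10⁹.

P ≈ 5870 W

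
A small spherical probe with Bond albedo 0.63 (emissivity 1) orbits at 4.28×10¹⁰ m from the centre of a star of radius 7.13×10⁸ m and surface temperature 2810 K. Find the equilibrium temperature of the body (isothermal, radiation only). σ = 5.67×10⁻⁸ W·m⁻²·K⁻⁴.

T ≈ 200 K

The star's surface emits σT_*⁴; at distance d the flux is S = σT_*⁴(R_*/d)².
S = 5.67×10⁻⁸·(2810)⁴·(7.13×10⁸/4.28×10¹⁰)² = 981.1 W/m².
For an isothermal sphere T⁴ = (1−a)S/(4σ) = 1.601×10⁹ K⁴.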